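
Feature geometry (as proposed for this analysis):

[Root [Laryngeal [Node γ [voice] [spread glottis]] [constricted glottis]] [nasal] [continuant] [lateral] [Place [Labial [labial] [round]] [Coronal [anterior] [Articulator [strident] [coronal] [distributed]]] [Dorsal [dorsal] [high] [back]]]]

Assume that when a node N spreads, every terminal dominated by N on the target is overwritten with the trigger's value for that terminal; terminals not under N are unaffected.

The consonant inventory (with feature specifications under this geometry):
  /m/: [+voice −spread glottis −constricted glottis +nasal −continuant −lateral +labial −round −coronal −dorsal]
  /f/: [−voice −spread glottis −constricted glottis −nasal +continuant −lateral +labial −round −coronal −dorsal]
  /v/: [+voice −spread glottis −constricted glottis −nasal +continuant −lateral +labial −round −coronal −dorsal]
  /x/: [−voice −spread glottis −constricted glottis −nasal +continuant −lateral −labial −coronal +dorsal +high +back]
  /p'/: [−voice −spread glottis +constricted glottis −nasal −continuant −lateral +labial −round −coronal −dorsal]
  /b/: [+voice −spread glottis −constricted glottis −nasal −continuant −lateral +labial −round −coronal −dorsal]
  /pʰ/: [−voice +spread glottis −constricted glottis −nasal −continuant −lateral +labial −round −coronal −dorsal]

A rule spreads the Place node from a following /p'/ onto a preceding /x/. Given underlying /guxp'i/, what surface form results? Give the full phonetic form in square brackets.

Place immediately or transitively dominates [labial], [round], [anterior], [strident], [coronal], [distributed], [dorsal], [high], [back].
The target acquires /p'/'s values for everything under Place — [+labial], [−round], [−coronal], [−dorsal] — while keeping its own [voice], [spread glottis], [constricted glottis], ….
Among the inventory, only /f/ has exactly this specification, giving the surface form [gufp'i].

[gufp'i]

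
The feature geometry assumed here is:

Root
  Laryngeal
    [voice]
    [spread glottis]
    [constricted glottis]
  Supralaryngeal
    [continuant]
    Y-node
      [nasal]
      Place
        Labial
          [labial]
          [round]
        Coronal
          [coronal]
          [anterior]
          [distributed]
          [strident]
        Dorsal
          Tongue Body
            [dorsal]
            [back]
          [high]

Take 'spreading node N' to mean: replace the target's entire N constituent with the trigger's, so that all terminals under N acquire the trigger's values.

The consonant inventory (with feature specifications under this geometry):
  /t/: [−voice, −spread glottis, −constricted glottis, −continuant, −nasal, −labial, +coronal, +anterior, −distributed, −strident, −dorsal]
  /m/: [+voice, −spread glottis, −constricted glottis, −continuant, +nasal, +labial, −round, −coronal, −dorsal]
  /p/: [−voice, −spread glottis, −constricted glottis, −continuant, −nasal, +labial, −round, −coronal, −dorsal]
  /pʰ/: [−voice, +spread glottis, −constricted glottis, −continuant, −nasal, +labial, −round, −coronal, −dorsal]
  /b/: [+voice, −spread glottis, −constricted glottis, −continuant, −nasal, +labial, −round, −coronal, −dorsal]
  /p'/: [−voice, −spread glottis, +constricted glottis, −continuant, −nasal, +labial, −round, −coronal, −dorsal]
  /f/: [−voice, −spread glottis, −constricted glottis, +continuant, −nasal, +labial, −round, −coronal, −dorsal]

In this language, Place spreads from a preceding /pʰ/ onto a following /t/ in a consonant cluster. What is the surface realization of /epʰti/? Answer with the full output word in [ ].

The Place node dominates the terminals [labial], [round], [coronal], [anterior], [distributed], [strident], [dorsal], [back], [high].
After delinking /t/'s Place and linking /pʰ/'s, the affected terminals become [+labial], [−round], [−coronal], [−dorsal]; [voice], [spread glottis], [constricted glottis], … (outside Place) are retained from /t/.
Among the inventory, only /p/ has exactly this specification, giving the surface form [epʰpi].

[epʰpi]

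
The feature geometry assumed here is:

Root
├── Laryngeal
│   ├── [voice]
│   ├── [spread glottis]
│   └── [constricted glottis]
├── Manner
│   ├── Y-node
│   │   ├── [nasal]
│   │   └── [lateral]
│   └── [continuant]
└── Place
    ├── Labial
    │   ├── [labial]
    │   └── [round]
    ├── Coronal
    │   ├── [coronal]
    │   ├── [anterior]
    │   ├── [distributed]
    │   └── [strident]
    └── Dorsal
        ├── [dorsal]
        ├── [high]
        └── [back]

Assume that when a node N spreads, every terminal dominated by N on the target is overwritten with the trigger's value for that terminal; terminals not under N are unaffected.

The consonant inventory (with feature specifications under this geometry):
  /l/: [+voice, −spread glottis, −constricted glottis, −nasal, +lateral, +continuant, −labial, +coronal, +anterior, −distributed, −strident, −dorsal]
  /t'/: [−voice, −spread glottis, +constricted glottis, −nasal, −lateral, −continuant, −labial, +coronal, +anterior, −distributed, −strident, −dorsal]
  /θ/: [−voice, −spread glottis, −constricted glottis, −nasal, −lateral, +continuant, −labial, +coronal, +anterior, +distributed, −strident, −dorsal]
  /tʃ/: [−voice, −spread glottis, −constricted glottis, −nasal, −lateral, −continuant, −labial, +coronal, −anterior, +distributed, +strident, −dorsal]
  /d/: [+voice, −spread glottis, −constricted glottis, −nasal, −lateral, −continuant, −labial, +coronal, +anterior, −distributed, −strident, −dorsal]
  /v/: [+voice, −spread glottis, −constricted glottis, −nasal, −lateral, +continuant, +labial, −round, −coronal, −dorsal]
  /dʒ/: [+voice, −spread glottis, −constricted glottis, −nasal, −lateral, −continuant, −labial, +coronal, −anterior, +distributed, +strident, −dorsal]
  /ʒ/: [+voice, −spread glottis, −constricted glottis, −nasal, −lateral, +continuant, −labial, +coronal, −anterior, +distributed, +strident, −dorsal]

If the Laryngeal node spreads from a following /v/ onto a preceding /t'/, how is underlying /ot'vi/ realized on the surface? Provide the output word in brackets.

[odvi]

Laryngeal immediately or transitively dominates [voice], [spread glottis], [constricted glottis].
The target acquires /v/'s values for everything under Laryngeal — [+voice], [−spread glottis], [−constricted glottis] — while keeping its own [nasal], [lateral], [continuant], ….
The resulting bundle matches /d/ in the inventory; substituting it for /t'/ gives [odvi].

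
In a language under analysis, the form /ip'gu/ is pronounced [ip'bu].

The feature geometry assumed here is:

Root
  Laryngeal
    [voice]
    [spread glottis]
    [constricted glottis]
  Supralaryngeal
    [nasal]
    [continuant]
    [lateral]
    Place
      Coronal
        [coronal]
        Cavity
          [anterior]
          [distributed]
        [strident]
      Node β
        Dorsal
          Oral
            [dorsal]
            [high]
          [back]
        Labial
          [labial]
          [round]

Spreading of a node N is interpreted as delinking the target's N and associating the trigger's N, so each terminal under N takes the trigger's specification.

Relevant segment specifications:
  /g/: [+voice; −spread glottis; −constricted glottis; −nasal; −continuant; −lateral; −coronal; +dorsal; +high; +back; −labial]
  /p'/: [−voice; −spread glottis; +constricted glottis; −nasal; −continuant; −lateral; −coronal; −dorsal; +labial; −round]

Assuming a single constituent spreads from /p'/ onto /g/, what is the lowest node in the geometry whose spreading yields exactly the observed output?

Comparing /g/ with its surface form [b], the features that change are [labial], [round], [dorsal], [high], [back].
In this geometry the lowest node dominating all of them is Node β: every daughter of Node β dominates only a proper subset, so no lower node suffices.
If Node β spreads, every terminal under it takes /p'/'s value, producing [b] as observed.
[voice], [constricted glottis] stay as in /g/ although /p'/ differs there, so no node dominating them spread; among the remaining candidates Node β is the lowest that derives the output.

Node β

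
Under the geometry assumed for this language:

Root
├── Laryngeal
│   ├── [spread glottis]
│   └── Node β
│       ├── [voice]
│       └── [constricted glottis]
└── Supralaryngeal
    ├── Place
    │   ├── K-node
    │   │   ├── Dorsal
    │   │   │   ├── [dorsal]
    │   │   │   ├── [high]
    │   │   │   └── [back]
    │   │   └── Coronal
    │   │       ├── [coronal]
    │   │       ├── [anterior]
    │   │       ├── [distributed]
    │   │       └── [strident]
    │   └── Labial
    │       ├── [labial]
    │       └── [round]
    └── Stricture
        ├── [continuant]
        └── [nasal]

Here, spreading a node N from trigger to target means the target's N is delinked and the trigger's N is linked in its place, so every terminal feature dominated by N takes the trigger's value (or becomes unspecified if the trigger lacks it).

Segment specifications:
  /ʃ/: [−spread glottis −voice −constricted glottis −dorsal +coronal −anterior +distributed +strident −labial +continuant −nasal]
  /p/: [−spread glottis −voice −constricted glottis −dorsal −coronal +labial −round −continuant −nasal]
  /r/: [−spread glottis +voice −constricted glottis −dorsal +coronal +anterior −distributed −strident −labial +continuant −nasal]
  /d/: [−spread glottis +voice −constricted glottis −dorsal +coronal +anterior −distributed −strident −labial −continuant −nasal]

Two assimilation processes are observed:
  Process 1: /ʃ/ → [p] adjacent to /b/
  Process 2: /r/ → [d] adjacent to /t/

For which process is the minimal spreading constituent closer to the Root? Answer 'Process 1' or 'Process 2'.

Process 1

Process 1: the features that change are [continuant], [labial], [round], [coronal], [anterior], [distributed], [strident]; the minimal node is Supralaryngeal (depth 1).
Process 2 alters [continuant]; the lowest dominating node is [continuant] (depth 3 from Root).
Supralaryngeal (depth 1) sits above [continuant] (depth 3), making Process 1 the one with the higher spreading node.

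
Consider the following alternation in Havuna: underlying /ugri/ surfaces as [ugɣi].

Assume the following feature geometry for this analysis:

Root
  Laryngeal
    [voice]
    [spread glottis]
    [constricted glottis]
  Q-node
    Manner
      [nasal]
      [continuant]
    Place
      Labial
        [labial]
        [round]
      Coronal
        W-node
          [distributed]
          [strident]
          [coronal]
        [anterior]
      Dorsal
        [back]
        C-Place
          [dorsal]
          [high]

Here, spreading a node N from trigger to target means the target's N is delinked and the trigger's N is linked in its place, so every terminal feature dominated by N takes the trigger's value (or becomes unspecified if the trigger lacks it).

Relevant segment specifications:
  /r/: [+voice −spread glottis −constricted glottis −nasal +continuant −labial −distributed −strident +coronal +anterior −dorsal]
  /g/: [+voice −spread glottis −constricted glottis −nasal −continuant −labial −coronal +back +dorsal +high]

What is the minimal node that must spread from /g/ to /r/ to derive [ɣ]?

The alternation /r/ → [ɣ] changes [coronal], [anterior], [distributed], [strident], [dorsal], [high], [back] and nothing else.
These terminals are all dominated by Place, and no proper subconstituent of Place covers them all; Place is their lowest common ancestor.
Spreading Place from /g/ overwrites each of those terminals with /g/'s values, yielding exactly [ɣ].
[continuant] — on which /g/ differs from /r/ — is unchanged, so neither Q-node nor anything higher can have spread; the constituent is no larger than Place.

Place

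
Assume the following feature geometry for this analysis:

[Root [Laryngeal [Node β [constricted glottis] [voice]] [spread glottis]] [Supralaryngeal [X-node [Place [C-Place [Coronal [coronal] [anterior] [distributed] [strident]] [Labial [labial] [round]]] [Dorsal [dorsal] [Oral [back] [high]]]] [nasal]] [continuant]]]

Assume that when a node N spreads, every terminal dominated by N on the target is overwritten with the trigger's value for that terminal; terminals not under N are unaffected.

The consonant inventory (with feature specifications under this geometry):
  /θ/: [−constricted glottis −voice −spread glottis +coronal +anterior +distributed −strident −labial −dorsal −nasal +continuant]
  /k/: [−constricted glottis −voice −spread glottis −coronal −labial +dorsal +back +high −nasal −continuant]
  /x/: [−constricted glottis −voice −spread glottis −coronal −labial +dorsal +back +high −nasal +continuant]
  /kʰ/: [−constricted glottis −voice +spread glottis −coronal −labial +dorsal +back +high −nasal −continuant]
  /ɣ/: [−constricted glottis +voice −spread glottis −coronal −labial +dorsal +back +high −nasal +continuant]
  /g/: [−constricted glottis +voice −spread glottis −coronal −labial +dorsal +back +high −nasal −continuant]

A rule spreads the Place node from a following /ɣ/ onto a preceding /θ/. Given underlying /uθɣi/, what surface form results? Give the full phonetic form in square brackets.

[uxɣi]

Place immediately or transitively dominates [coronal], [anterior], [distributed], [strident], [labial], [round], [dorsal], [back], [high].
Spreading Place from /ɣ/ onto /θ/ replaces those values with /ɣ/'s: [−coronal], [−labial], [+dorsal], [+back], [+high]. Features outside Place ([constricted glottis], [voice], [spread glottis], …) stay as in /θ/.
This feature bundle is that of [x], so /uθɣi/ surfaces as [uxɣi].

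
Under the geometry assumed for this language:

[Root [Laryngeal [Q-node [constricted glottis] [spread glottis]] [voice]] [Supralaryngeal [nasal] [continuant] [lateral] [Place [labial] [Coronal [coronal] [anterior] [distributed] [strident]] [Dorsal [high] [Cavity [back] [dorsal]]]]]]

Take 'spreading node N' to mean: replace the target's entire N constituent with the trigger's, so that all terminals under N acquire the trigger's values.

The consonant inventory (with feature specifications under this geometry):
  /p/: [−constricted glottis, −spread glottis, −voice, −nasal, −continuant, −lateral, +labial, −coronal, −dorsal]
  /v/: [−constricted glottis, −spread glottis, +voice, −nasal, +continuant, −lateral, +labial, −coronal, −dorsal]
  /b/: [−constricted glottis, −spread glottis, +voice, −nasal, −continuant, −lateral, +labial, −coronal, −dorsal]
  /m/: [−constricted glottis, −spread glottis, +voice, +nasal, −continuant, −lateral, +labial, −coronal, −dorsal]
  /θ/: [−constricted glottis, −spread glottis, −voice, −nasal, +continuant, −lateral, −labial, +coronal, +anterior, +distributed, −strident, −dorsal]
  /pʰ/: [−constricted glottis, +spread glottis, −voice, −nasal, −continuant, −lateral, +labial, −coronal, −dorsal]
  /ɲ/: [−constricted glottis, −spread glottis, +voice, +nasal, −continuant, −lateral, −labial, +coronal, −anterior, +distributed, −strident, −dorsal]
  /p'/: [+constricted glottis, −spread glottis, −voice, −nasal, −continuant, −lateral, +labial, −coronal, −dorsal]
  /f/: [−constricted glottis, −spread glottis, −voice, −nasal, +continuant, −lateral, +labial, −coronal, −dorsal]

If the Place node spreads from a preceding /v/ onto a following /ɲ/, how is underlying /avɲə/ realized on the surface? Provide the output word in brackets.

The Place node dominates the terminals [labial], [coronal], [anterior], [distributed], [strident], [high], [back], [dorsal].
After delinking /ɲ/'s Place and linking /v/'s, the affected terminals become [+labial], [−coronal], [−dorsal]; [constricted glottis], [spread glottis], [voice], … (outside Place) are retained from /ɲ/.
Among the inventory, only /m/ has exactly this specification, giving the surface form [avmə].

[avmə]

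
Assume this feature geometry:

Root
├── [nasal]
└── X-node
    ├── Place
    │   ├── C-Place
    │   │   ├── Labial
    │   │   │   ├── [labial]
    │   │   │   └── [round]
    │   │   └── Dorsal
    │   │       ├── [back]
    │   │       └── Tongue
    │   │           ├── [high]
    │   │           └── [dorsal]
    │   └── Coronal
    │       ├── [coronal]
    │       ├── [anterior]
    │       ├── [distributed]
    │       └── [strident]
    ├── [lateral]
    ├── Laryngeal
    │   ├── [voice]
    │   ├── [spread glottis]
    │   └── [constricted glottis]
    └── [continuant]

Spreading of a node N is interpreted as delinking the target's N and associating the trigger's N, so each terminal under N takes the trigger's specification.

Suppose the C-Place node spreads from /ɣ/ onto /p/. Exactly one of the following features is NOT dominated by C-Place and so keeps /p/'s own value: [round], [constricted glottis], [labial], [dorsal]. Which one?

Under this geometry, C-Place contains [labial], [round], [back], [high], [dorsal].
[round], [dorsal], [labial] all lie under C-Place, so they are overwritten when C-Place spreads.
[constricted glottis] attaches under Laryngeal, not under C-Place, so /p/ retains its own value for [constricted glottis].

[constricted glottis]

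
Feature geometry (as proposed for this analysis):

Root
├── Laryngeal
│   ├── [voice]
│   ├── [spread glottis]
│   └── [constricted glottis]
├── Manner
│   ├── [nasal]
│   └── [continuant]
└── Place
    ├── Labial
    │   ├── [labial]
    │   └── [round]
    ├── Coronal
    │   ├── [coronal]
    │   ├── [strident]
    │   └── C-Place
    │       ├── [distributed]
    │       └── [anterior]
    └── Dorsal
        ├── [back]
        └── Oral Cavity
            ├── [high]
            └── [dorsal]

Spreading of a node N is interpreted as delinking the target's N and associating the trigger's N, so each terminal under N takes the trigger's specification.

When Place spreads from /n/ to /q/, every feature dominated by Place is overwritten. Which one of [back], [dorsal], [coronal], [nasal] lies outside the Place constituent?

[nasal]

Place dominates exactly [labial], [round], [coronal], [strident], [distributed], [anterior], [back], [high], [dorsal].
[coronal], [back], [dorsal] all lie under Place, so they are overwritten when Place spreads.
[nasal] attaches under Manner, not under Place, so /q/ retains its own value for [nasal].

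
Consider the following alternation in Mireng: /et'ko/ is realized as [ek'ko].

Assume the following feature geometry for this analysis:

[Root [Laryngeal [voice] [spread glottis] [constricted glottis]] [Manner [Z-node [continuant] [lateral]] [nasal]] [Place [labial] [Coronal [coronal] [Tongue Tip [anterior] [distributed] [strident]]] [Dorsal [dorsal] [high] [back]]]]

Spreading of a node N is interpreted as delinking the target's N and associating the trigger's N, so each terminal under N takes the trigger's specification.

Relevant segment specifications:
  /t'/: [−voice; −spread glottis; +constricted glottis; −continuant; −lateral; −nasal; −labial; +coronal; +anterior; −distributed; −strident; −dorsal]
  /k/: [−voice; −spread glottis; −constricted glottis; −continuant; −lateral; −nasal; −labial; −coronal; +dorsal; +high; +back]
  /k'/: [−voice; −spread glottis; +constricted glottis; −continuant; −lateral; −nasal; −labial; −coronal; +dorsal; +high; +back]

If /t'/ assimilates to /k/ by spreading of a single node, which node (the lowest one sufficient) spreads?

Place

Comparing /t'/ with its surface form [k'], the features that change are [coronal], [anterior], [distributed], [strident], [dorsal], [high], [back].
These terminals are all dominated by Place, and no proper subconstituent of Place covers them all; Place is their lowest common ancestor.
If Place spreads, every terminal under it takes /k/'s value, producing [k'] as observed.
Since [constricted glottis] is preserved even though /k/ disagrees there, no node above Place spread.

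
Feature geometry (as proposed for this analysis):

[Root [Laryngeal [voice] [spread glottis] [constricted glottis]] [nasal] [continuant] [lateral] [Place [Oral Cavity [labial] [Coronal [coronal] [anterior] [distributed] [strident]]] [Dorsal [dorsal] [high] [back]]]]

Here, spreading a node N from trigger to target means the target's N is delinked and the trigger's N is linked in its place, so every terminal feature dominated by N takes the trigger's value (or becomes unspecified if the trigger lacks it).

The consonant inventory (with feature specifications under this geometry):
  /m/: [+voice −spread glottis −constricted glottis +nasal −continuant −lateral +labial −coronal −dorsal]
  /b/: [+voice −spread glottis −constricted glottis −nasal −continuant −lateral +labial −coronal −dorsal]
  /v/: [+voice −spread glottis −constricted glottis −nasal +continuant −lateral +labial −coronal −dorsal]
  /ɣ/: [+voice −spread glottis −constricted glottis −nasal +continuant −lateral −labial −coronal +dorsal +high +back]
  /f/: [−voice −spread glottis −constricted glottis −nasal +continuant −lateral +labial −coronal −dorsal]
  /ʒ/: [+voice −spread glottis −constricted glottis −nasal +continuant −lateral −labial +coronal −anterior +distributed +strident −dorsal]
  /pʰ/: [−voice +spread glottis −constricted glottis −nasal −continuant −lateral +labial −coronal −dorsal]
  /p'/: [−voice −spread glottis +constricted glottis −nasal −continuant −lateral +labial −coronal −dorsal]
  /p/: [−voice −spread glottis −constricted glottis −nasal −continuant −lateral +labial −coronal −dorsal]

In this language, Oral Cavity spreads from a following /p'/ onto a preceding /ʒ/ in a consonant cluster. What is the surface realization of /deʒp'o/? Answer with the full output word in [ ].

Terminals under Oral Cavity in this geometry: [labial], [coronal], [anterior], [distributed], [strident].
The target acquires /p'/'s values for everything under Oral Cavity — [+labial], [−coronal] — while keeping its own [voice], [spread glottis], [constricted glottis], ….
The resulting bundle matches /v/ in the inventory; substituting it for /ʒ/ gives [devp'o].

[devp'o]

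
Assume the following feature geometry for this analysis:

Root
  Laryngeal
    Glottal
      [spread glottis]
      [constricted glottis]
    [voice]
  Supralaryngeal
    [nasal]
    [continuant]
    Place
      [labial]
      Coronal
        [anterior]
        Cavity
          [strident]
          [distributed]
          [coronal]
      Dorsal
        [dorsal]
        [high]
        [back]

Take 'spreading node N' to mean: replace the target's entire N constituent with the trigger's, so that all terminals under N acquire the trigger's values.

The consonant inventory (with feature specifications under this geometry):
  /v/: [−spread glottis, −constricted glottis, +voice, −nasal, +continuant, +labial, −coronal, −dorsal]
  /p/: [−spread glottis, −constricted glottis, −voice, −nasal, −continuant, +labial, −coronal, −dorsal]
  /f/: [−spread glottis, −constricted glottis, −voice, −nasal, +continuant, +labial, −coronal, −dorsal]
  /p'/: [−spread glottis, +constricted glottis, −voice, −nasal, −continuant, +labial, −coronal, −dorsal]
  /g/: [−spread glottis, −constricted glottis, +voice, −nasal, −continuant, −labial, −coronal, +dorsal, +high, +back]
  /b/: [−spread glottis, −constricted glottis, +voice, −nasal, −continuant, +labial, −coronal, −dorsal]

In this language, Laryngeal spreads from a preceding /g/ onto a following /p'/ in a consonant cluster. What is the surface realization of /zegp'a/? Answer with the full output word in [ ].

[zegba]

Terminals under Laryngeal in this geometry: [spread glottis], [constricted glottis], [voice].
After delinking /p'/'s Laryngeal and linking /g/'s, the affected terminals become [−spread glottis], [−constricted glottis], [+voice]; [nasal], [continuant], [labial], … (outside Laryngeal) are retained from /p'/.
Among the inventory, only /b/ has exactly this specification, giving the surface form [zegba].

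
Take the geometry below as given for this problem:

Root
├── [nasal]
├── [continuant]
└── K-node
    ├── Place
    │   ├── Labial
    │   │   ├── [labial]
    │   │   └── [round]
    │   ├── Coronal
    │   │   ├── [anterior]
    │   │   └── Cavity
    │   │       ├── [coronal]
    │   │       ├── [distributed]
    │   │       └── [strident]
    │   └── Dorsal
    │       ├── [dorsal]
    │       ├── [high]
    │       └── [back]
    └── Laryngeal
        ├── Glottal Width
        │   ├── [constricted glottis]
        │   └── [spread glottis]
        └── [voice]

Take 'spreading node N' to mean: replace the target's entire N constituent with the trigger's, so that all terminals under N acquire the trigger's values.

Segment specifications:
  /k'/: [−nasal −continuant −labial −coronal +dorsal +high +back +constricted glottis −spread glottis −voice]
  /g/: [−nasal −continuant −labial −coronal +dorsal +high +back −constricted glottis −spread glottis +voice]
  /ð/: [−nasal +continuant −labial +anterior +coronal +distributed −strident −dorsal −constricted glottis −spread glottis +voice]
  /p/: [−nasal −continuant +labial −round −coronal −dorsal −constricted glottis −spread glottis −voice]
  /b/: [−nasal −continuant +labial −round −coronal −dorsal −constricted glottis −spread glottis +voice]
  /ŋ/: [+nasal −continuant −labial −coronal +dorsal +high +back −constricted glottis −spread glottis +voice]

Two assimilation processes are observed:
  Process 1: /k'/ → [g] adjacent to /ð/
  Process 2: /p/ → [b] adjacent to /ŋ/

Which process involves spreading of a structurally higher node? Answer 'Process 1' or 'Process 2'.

Process 1: the features that change are [voice], [constricted glottis]; the minimal node is Laryngeal (depth 2).
Process 2 alters [voice]; the lowest dominating node is [voice] (depth 3 from Root).
Depth 2 < depth 3; Process 1 involves the structurally higher constituent Laryngeal.

Process 1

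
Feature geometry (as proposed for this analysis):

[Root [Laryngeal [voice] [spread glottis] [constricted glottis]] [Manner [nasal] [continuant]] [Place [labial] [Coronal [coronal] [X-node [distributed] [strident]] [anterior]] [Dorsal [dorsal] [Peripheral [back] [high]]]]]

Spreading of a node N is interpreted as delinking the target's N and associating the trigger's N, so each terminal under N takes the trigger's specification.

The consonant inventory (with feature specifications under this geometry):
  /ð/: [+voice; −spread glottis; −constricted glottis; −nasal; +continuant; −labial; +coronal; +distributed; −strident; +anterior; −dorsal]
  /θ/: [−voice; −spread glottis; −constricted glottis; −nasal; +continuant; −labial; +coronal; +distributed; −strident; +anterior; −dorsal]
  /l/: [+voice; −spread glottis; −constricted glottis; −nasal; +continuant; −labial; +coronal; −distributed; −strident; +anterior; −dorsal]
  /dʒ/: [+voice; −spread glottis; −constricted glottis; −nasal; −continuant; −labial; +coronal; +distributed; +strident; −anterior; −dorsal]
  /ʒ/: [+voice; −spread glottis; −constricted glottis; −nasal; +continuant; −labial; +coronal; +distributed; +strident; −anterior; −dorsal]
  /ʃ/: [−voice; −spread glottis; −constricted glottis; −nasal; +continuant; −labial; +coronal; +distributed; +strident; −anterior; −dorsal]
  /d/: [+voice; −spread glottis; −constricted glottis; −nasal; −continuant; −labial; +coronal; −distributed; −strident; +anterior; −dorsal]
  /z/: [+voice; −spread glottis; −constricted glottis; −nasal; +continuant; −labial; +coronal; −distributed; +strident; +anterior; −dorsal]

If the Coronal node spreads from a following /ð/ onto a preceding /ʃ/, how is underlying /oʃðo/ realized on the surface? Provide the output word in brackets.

The Coronal node dominates the terminals [coronal], [distributed], [strident], [anterior].
Spreading Coronal from /ð/ onto /ʃ/ replaces those values with /ð/'s: [+coronal], [+distributed], [−strident], [+anterior]. Features outside Coronal ([voice], [spread glottis], [constricted glottis], …) stay as in /ʃ/.
Among the inventory, only /θ/ has exactly this specification, giving the surface form [oθðo].

[oθðo]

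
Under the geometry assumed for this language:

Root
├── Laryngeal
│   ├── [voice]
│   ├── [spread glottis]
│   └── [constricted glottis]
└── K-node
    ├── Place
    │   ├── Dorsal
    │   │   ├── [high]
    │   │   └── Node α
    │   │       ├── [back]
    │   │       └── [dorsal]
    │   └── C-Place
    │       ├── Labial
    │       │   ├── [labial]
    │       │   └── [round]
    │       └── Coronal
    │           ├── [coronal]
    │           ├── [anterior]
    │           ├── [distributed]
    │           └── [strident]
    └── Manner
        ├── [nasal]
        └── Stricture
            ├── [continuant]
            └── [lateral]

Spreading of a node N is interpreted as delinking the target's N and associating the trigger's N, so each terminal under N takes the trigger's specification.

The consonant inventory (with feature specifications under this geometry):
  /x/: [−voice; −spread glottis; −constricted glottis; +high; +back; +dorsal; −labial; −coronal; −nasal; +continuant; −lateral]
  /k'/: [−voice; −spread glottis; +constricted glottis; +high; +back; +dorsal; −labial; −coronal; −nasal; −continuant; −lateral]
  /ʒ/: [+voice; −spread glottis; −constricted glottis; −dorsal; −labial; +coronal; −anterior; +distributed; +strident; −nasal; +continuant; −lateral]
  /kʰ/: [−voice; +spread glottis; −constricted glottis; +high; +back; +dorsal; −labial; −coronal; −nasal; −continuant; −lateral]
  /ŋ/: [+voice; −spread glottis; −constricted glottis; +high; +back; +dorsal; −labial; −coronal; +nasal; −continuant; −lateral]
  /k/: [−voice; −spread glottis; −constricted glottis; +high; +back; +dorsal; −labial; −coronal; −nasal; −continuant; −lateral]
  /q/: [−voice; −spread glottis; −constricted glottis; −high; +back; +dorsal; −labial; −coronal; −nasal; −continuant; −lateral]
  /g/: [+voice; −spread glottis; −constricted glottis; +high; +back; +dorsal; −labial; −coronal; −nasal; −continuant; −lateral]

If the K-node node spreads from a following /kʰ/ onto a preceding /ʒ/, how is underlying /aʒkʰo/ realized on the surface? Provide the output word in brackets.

[agkʰo]

The K-node node dominates the terminals [high], [back], [dorsal], [labial], [round], [coronal], [anterior], [distributed], [strident], [nasal], [continuant], [lateral].
After delinking /ʒ/'s K-node and linking /kʰ/'s, the affected terminals become [+high], [+back], [+dorsal], [−labial], [−coronal], [−nasal], [−continuant], [−lateral]; [voice], [spread glottis], [constricted glottis] (outside K-node) are retained from /ʒ/.
Among the inventory, only /g/ has exactly this specification, giving the surface form [agkʰo].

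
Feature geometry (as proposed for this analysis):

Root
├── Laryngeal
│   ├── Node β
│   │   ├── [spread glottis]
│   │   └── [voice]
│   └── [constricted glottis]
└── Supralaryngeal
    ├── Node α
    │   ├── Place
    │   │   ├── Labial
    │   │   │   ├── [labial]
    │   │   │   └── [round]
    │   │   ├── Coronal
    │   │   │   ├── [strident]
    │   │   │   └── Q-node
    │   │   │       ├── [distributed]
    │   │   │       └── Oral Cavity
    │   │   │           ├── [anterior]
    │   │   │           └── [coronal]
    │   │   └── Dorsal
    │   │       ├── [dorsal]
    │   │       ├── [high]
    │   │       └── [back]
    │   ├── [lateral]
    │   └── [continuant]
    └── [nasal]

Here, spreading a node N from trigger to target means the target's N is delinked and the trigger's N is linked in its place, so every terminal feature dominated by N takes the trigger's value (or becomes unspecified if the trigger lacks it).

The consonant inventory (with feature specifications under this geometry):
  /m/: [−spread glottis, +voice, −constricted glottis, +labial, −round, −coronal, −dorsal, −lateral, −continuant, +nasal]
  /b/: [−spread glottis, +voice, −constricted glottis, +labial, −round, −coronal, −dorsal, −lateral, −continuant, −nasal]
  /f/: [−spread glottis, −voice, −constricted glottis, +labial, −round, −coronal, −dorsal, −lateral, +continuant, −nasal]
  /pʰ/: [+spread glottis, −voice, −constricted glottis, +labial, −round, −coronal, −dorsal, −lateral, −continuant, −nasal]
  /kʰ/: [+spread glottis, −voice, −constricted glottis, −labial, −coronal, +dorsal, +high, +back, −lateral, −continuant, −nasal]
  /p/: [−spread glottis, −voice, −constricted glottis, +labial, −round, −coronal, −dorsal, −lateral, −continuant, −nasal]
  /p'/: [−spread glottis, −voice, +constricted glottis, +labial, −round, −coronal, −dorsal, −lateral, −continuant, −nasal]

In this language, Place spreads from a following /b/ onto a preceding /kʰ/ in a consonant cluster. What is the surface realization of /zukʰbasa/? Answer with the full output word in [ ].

[zupʰbasa]

The Place node dominates the terminals [labial], [round], [strident], [distributed], [anterior], [coronal], [dorsal], [high], [back].
The target acquires /b/'s values for everything under Place — [+labial], [−round], [−coronal], [−dorsal] — while keeping its own [spread glottis], [voice], [constricted glottis], ….
This feature bundle is that of [pʰ], so /zukʰbasa/ surfaces as [zupʰbasa].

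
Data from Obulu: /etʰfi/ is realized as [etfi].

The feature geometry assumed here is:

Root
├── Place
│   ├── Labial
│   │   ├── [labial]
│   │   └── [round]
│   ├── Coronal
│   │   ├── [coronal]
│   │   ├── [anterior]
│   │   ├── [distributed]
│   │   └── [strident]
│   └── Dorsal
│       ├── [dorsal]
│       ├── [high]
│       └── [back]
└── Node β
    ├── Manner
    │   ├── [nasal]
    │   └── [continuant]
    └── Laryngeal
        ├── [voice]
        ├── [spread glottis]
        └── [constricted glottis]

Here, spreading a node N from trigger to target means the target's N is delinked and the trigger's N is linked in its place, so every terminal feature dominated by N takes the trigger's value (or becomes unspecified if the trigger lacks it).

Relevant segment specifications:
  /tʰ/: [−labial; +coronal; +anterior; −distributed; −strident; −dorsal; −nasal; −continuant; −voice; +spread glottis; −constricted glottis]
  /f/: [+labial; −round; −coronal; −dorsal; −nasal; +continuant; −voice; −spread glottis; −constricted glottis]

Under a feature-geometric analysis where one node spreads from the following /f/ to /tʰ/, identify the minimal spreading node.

/tʰ/ and [t] differ in [spread glottis]; every other specified feature is identical.
With a single altered terminal, the smallest constituent that could spread is that terminal — [spread glottis].
Features on which the two segments disagree outside [spread glottis], such as [continuant], [coronal], are unchanged — nothing dominating them spread, and [spread glottis] is the minimal sufficient constituent.

[spread glottis]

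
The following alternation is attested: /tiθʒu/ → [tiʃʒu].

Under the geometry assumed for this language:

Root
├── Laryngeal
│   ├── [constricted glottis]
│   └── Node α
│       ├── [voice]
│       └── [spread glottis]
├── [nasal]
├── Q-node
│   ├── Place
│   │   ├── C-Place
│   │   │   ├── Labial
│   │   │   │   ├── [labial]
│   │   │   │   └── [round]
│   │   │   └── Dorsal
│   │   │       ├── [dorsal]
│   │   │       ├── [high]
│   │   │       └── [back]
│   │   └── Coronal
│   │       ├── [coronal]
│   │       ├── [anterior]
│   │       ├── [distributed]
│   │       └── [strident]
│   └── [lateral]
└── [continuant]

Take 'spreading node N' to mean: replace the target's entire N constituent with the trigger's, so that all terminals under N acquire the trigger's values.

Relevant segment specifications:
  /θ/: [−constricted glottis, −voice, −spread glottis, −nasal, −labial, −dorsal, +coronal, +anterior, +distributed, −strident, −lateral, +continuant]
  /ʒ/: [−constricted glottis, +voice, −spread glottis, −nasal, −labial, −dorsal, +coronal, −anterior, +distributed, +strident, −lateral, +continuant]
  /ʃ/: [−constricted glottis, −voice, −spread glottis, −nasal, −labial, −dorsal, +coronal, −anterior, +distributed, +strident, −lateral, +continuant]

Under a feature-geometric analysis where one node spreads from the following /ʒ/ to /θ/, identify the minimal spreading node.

Coronal

/θ/ and [ʃ] differ in [anterior], [strident]; every other specified feature is identical.
These terminals are all dominated by Coronal, and no proper subconstituent of Coronal covers them all; Coronal is their lowest common ancestor.
Spreading Coronal from /ʒ/ overwrites each of those terminals with /ʒ/'s values, yielding exactly [ʃ].
[voice], a feature on which the two segments disagree outside Coronal, is unchanged — nothing dominating it spread, and Coronal is the minimal sufficient constituent.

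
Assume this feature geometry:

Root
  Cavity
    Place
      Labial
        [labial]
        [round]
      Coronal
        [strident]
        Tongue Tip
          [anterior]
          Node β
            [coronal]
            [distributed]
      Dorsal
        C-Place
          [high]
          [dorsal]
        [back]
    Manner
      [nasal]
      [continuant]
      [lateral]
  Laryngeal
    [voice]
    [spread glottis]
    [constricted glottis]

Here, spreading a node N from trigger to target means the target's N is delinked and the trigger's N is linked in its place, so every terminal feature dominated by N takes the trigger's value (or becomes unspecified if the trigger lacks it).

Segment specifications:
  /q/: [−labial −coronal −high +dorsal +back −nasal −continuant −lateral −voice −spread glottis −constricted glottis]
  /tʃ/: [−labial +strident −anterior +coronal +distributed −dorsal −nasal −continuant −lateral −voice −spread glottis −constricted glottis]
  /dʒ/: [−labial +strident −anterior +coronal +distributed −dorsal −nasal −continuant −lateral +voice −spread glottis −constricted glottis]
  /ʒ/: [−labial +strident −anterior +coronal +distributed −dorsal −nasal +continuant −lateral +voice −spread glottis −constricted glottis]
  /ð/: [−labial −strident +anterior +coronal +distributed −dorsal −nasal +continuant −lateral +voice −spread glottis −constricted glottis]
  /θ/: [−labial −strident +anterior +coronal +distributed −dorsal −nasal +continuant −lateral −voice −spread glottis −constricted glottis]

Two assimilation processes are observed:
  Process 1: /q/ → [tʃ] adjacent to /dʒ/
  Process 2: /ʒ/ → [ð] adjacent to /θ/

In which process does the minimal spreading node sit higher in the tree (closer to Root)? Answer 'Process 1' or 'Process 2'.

Process 1: the features that change are [coronal], [anterior], [distributed], [strident], [dorsal], [high], [back]; the minimal node is Place (depth 2).
Process 2: the features that change are [anterior], [strident]; the minimal node is Coronal (depth 3).
Place is closer to Root than Coronal, so Process 1 spreads the higher node.

Process 1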